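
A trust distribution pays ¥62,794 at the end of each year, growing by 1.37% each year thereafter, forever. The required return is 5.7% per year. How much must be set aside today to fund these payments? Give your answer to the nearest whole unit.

Periodic rate r = 0.057 per year.
Growing perpetuity (Gordon): PV = PMT₁ / (r − g) = 62,794 / (r − 0.0137) = ¥1,450,208.

¥1,450,208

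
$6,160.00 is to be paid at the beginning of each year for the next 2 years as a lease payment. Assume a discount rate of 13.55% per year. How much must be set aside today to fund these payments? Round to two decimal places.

This is an annuity due: 2 payments of $6,160.00 at the beginning of each year.
Periodic rate r = 0.1355 per year.
PV = PMT × [(1 − (1+r)^−n)/r] × (1+r) = 6,160 × [1 − (1+r)^−2] / r × (1+r) = $11,584.92

$11,584.92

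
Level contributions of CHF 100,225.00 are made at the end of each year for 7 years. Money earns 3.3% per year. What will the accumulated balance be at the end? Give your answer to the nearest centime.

This is an ordinary annuity: 7 deposits of CHF 100,225.00 at the end of each year.
Periodic rate r = 0.033 per year.
FV = PMT × [((1+r)^n − 1)/r] = 100,225 × [(1+r)^7 − 1] / r = CHF 774,979.59

CHF 774,979.59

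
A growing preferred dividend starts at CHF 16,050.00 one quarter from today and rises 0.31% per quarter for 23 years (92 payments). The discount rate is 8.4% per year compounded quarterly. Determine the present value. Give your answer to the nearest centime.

Periodic rate r = 0.084/4 per quarter; n is counted in quarters.
Growing ordinary annuity: PV = PMT₁ × [1 − ((1+g)/(1+r))^n] / (r − g) = 16,050 × [1 − ((1+0.0031)/(1+r))^92] / (r − 0.0031) = CHF 720,481.70.

CHF 720,481.70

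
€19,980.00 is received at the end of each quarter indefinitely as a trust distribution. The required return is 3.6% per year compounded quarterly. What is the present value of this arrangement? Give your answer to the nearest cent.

Periodic rate r = 0.036/4 per quarter.
Level perpetuity: PV = PMT / r = 19,980 / (0.036/4) = €2,220,000.00.

€2,220,000.00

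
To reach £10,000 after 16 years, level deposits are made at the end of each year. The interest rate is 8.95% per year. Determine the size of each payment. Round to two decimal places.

Level ordinary annuity; solve FV = PMT × [((1+r)^n − 1)/r] for PMT.
Periodic rate r = 0.0895 per year.
With n = 16: PMT = 10,000 / ([((1+r)^n − 1)/r]) = £304.29

£304.29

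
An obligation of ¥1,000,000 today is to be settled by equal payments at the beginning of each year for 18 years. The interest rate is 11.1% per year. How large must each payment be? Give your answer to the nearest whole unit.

¥117,592

Level annuity due; solve PV = PMT × [(1 − (1+r)^−n)/r] × (1+r) for PMT.
Periodic rate r = 0.111 per year.
With n = 18: PMT = 1,000,000 / ([(1 − (1+r)^−n)/r] × (1+r)) = ¥117,592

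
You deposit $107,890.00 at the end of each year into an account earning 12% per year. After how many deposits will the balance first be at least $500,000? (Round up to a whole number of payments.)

4 payments

Periodic rate r = 0.12 per year.
Ordinary annuity FV: 500,000 = 107,890 × [((1+r)^n − 1)/r].
(1+r)^n = 1 + 500,000 × r / 107,890, so n = ln(1 + 500,000·r/107,890) / ln(1+r) = 3.90.
Round up to a whole number of payments: n = 4.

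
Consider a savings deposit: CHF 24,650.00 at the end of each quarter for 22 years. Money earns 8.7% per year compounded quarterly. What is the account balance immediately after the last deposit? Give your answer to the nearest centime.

This is an ordinary annuity: 88 deposits of CHF 24,650.00 at the end of each quarter.
Periodic rate r = 0.087/4 per quarter; n is counted in quarters.
FV = PMT × [((1+r)^n − 1)/r] = 24,650 × [(1+r)^88 − 1] / r = CHF 6,394,786.85

CHF 6,394,786.85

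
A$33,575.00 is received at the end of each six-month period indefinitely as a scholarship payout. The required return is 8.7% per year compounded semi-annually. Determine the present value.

A$771,839.08

Periodic rate r = 0.087/2 per half-year.
Level perpetuity: PV = PMT / r = 33,575 / (0.087/2) = A$771,839.08.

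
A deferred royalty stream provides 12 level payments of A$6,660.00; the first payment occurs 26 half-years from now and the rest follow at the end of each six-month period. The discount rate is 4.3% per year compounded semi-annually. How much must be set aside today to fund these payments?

A$41,003.14

Ordinary annuity of 12 payments, first payment at period 26.
Periodic rate r = 0.043/2 per half-year; n is counted in half-years.
The ordinary-annuity PV formula values the stream one period before the first payment (period 25); discount that back 25 periods:
PV₀ = 6,660 × [1 − (1+r)^−12] / r × (1+r)^−25 = A$41,003.14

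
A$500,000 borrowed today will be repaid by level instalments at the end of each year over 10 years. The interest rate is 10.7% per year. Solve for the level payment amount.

Level ordinary annuity; solve PV = PMT × [(1 − (1+r)^−n)/r] for PMT.
Periodic rate r = 0.107 per year.
With n = 10: PMT = 500,000 / ([(1 − (1+r)^−n)/r]) = A$83,835.56

A$83,835.56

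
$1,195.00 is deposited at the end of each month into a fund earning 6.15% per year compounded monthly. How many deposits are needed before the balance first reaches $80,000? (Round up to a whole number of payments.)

58 payments

Periodic rate r = 0.0615/12 per month; n is counted in months.
Ordinary annuity FV: 80,000 = 1,195 × [((1+r)^n − 1)/r].
(1+r)^n = 1 + 80,000 × r / 1,195, so n = ln(1 + 80,000·r/1,195) / ln(1+r) = 57.70.
Round up to a whole number of payments: n = 58.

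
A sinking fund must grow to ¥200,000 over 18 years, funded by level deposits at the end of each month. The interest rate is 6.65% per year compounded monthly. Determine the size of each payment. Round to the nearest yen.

Level ordinary annuity; solve FV = PMT × [((1+r)^n − 1)/r] for PMT.
Periodic rate r = 0.0665/12 per month; n is counted in months.
With n = 216: PMT = 200,000 / ([((1+r)^n − 1)/r]) = ¥482

¥482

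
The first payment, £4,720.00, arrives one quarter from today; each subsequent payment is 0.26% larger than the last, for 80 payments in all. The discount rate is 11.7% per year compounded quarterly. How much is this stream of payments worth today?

£155,394.15

Periodic rate r = 0.117/4 per quarter; n is counted in quarters.
Growing ordinary annuity: PV = PMT₁ × [1 − ((1+g)/(1+r))^n] / (r − g) = 4,720 × [1 − ((1+0.0026)/(1+r))^80] / (r − 0.0026) = £155,394.15.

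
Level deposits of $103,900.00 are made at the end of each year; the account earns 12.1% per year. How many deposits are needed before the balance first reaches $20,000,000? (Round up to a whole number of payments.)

Periodic rate r = 0.121 per year.
Ordinary annuity FV: 20,000,000 = 103,900 × [((1+r)^n − 1)/r].
(1+r)^n = 1 + 20,000,000 × r / 103,900, so n = ln(1 + 20,000,000·r/103,900) / ln(1+r) = 27.93.
Round up to a whole number of payments: n = 28.

28 payments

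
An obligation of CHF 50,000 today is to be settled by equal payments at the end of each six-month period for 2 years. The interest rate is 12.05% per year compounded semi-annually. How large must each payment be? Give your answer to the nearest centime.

Level ordinary annuity; solve PV = PMT × [(1 − (1+r)^−n)/r] for PMT.
Periodic rate r = 0.1205/2 per half-year; n is counted in half-years.
With n = 4: PMT = 50,000 / ([(1 − (1+r)^−n)/r]) = CHF 14,437.84

CHF 14,437.84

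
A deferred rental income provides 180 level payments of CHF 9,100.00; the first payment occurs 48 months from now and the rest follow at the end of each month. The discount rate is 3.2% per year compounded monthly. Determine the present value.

Ordinary annuity of 180 payments, first payment at period 48.
Periodic rate r = 0.032/12 per month; n is counted in months.
The ordinary-annuity PV formula values the stream one period before the first payment (period 47); discount that back 47 periods:
PV₀ = 9,100 × [1 − (1+r)^−180] / r × (1+r)^−47 = CHF 1,146,659.85

CHF 1,146,659.85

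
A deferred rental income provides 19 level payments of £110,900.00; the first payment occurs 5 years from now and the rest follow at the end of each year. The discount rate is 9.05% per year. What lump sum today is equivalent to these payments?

Ordinary annuity of 19 payments, first payment at period 5.
Periodic rate r = 0.0905 per year.
The ordinary-annuity PV formula values the stream one period before the first payment (period 4); discount that back 4 periods:
PV₀ = 110,900 × [1 − (1+r)^−19] / r × (1+r)^−4 = £699,455.66

£699,455.66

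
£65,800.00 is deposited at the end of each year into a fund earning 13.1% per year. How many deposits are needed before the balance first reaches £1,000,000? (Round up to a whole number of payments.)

9 payments

Periodic rate r = 0.131 per year.
Ordinary annuity FV: 1,000,000 = 65,800 × [((1+r)^n − 1)/r].
(1+r)^n = 1 + 1,000,000 × r / 65,800, so n = ln(1 + 1,000,000·r/65,800) / ln(1+r) = 8.90.
Round up to a whole number of payments: n = 9.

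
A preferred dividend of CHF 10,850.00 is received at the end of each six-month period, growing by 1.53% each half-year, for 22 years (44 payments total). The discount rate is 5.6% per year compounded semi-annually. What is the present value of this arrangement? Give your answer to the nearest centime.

Periodic rate r = 0.056/2 per half-year; n is counted in half-years.
Growing ordinary annuity: PV = PMT₁ × [1 − ((1+g)/(1+r))^n] / (r − g) = 10,850 × [1 − ((1+0.0153)/(1+r))^44] / (r − 0.0153) = CHF 359,926.72.

CHF 359,926.72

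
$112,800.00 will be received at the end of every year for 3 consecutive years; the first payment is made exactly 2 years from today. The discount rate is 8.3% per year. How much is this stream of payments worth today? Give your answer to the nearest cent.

$266,971.48

Ordinary annuity of 3 payments, first payment at period 2.
Periodic rate r = 0.083 per year.
The ordinary-annuity PV formula values the stream one period before the first payment (period 1); discount that back 1 periods:
PV₀ = 112,800 × [1 − (1+r)^−3] / r × (1+r)^−1 = $266,971.48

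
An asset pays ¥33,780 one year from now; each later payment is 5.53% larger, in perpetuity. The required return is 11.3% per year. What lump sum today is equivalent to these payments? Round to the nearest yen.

Periodic rate r = 0.113 per year.
Growing perpetuity (Gordon): PV = PMT₁ / (r − g) = 33,780 / (r − 0.0553) = ¥585,442.

¥585,442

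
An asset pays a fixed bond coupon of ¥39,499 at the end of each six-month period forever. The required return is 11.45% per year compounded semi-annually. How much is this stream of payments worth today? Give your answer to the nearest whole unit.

Periodic rate r = 0.1145/2 per half-year.
Level perpetuity: PV = PMT / r = 39,499 / (0.1145/2) = ¥689,939.

¥689,939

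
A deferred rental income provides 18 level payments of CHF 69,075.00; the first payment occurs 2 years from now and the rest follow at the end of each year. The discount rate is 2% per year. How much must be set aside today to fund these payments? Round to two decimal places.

Ordinary annuity of 18 payments, first payment at period 2.
Periodic rate r = 0.02 per year.
The ordinary-annuity PV formula values the stream one period before the first payment (period 1); discount that back 1 periods:
PV₀ = 69,075 × [1 − (1+r)^−18] / r × (1+r)^−1 = CHF 1,015,269.18

CHF 1,015,269.18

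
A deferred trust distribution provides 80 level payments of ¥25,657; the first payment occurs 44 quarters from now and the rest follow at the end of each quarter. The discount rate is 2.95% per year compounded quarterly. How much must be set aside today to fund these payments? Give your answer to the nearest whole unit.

Ordinary annuity of 80 payments, first payment at period 44.
Periodic rate r = 0.0295/4 per quarter; n is counted in quarters.
The ordinary-annuity PV formula values the stream one period before the first payment (period 43); discount that back 43 periods:
PV₀ = 25,657 × [1 − (1+r)^−80] / r × (1+r)^−43 = ¥1,127,372

¥1,127,372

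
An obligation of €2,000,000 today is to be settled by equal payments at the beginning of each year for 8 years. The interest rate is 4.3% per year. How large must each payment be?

€288,347.59

Level annuity due; solve PV = PMT × [(1 − (1+r)^−n)/r] × (1+r) for PMT.
Periodic rate r = 0.043 per year.
With n = 8: PMT = 2,000,000 / ([(1 − (1+r)^−n)/r] × (1+r)) = €288,347.59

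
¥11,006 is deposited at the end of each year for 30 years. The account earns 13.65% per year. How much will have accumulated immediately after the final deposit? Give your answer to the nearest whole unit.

This is an ordinary annuity: 30 deposits of ¥11,006 at the end of each year.
Periodic rate r = 0.1365 per year.
FV = PMT × [((1+r)^n − 1)/r] = 11,006 × [(1+r)^30 − 1] / r = ¥3,665,476

¥3,665,476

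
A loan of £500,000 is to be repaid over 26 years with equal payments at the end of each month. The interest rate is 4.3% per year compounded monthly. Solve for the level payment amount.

£2,664.53

Level ordinary annuity; solve PV = PMT × [(1 − (1+r)^−n)/r] for PMT.
Periodic rate r = 0.043/12 per month; n is counted in months.
With n = 312: PMT = 500,000 / ([(1 − (1+r)^−n)/r]) = £2,664.53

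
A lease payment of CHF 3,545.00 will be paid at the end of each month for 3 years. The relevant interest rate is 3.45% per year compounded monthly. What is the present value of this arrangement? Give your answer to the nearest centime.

This is an ordinary annuity: 36 payments of CHF 3,545.00 at the end of each month.
Periodic rate r = 0.0345/12 per month; n is counted in months.
PV = PMT × [(1 − (1+r)^−n)/r] = 3,545 × [1 − (1+r)^−36] / r = CHF 121,072.63

CHF 121,072.63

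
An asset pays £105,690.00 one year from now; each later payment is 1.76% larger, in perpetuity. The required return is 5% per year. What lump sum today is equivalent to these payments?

Periodic rate r = 0.05 per year.
Growing perpetuity (Gordon): PV = PMT₁ / (r − g) = 105,690 / (r − 0.0176) = £3,262,037.04.

£3,262,037.04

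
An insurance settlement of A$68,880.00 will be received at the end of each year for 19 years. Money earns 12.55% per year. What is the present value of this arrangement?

This is an ordinary annuity: 19 payments of A$68,880.00 at the end of each year.
Periodic rate r = 0.1255 per year.
PV = PMT × [(1 − (1+r)^−n)/r] = 68,880 × [1 − (1+r)^−19] / r = A$490,783.57

A$490,783.57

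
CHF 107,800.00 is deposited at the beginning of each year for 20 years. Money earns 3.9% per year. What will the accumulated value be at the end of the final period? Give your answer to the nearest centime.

CHF 3,300,875.36

This is an annuity due: 20 deposits of CHF 107,800.00 at the beginning of each year.
Periodic rate r = 0.039 per year.
FV = PMT × [((1+r)^n − 1)/r] × (1+r) = 107,800 × [(1+r)^20 − 1] / r × (1+r) = CHF 3,300,875.36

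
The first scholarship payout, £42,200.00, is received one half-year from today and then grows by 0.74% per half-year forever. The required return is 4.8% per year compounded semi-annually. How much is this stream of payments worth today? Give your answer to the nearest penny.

Periodic rate r = 0.048/2 per half-year.
Growing perpetuity (Gordon): PV = PMT₁ / (r − g) = 42,200 / (r − 0.0074) = £2,542,168.67.

£2,542,168.67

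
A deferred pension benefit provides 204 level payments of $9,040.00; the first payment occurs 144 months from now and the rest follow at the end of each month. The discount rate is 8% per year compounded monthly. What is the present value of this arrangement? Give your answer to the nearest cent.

$389,147.71

Ordinary annuity of 204 payments, first payment at period 144.
Periodic rate r = 0.08/12 per month; n is counted in months.
The ordinary-annuity PV formula values the stream one period before the first payment (period 143); discount that back 143 periods:
PV₀ = 9,040 × [1 − (1+r)^−204] / r × (1+r)^−143 = $389,147.71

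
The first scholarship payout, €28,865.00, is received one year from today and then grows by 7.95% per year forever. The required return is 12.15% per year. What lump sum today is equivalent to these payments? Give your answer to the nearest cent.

Periodic rate r = 0.1215 per year.
Growing perpetuity (Gordon): PV = PMT₁ / (r − g) = 28,865 / (r − 0.0795) = €687,261.90.

€687,261.90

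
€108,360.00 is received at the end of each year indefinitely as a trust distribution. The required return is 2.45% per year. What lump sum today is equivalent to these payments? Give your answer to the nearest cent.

Periodic rate r = 0.0245 per year.
Level perpetuity: PV = PMT / r = 108,360 / (0.0245) = €4,422,857.14.

€4,422,857.14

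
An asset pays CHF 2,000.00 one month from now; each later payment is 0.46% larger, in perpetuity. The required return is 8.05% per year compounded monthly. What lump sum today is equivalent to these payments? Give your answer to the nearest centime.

Periodic rate r = 0.0805/12 per month.
Growing perpetuity (Gordon): PV = PMT₁ / (r − g) = 2,000 / (r − 0.0046) = CHF 948,616.60.

CHF 948,616.60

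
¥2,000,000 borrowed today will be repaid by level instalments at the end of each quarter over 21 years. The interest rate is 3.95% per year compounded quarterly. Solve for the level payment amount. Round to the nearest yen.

Level ordinary annuity; solve PV = PMT × [(1 − (1+r)^−n)/r] for PMT.
Periodic rate r = 0.0395/4 per quarter; n is counted in quarters.
With n = 84: PMT = 2,000,000 / ([(1 − (1+r)^−n)/r]) = ¥35,145

¥35,145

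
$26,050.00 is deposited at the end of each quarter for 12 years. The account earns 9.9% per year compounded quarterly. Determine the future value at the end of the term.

This is an ordinary annuity: 48 deposits of $26,050.00 at the end of each quarter.
Periodic rate r = 0.099/4 per quarter; n is counted in quarters.
FV = PMT × [((1+r)^n − 1)/r] = 26,050 × [(1+r)^48 − 1] / r = $2,350,718.22

$2,350,718.22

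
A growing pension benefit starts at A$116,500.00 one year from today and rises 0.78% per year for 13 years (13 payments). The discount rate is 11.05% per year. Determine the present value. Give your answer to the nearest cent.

A$813,094.12

Periodic rate r = 0.1105 per year.
Growing ordinary annuity: PV = PMT₁ × [1 − ((1+g)/(1+r))^n] / (r − g) = 116,500 × [1 − ((1+0.0078)/(1+r))^13] / (r − 0.0078) = A$813,094.12.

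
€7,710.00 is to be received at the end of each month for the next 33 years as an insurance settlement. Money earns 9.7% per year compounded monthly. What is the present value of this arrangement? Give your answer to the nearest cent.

This is an ordinary annuity: 396 payments of €7,710.00 at the end of each month.
Periodic rate r = 0.097/12 per month; n is counted in months.
PV = PMT × [(1 − (1+r)^−n)/r] = 7,710 × [1 − (1+r)^−396] / r = €914,470.68

€914,470.68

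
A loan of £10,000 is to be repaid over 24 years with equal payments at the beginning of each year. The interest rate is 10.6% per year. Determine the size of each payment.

£1,052.16

Level annuity due; solve PV = PMT × [(1 − (1+r)^−n)/r] × (1+r) for PMT.
Periodic rate r = 0.106 per year.
With n = 24: PMT = 10,000 / ([(1 − (1+r)^−n)/r] × (1+r)) = £1,052.16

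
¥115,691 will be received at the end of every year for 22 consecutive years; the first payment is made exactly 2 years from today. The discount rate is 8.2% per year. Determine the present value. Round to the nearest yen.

Ordinary annuity of 22 payments, first payment at period 2.
Periodic rate r = 0.082 per year.
The ordinary-annuity PV formula values the stream one period before the first payment (period 1); discount that back 1 periods:
PV₀ = 115,691 × [1 − (1+r)^−22] / r × (1+r)^−1 = ¥1,073,661

¥1,073,661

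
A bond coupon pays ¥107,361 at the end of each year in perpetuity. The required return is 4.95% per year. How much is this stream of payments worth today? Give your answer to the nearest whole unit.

¥2,168,909

Periodic rate r = 0.0495 per year.
Level perpetuity: PV = PMT / r = 107,361 / (0.0495) = ¥2,168,909.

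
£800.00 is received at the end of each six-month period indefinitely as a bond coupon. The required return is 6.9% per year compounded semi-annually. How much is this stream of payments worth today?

Periodic rate r = 0.069/2 per half-year.
Level perpetuity: PV = PMT / r = 800 / (0.069/2) = £23,188.41.

£23,188.41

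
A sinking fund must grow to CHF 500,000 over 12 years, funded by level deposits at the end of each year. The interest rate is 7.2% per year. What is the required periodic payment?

CHF 27,623.66

Level ordinary annuity; solve FV = PMT × [((1+r)^n − 1)/r] for PMT.
Periodic rate r = 0.072 per year.
With n = 12: PMT = 500,000 / ([((1+r)^n − 1)/r]) = CHF 27,623.66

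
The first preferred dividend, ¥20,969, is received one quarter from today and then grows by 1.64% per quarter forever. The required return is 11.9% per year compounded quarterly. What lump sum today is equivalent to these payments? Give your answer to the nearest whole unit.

¥1,570,712

Periodic rate r = 0.119/4 per quarter.
Growing perpetuity (Gordon): PV = PMT₁ / (r − g) = 20,969 / (r − 0.0164) = ¥1,570,712.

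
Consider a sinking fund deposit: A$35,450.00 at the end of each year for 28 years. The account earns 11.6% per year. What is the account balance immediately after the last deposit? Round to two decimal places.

This is an ordinary annuity: 28 deposits of A$35,450.00 at the end of each year.
Periodic rate r = 0.116 per year.
FV = PMT × [((1+r)^n − 1)/r] = 35,450 × [(1+r)^28 − 1] / r = A$6,297,615.52

A$6,297,615.52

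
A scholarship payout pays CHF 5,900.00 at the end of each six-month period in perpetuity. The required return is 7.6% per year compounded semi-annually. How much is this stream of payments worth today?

CHF 155,263.16

Periodic rate r = 0.076/2 per half-year.
Level perpetuity: PV = PMT / r = 5,900 / (0.076/2) = CHF 155,263.16.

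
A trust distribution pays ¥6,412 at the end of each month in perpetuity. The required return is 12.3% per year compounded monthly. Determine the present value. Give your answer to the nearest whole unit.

¥625,561

Periodic rate r = 0.123/12 per month.
Level perpetuity: PV = PMT / r = 6,412 / (0.123/12) = ¥625,561.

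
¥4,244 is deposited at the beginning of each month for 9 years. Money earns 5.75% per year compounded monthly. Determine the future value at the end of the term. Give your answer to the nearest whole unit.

This is an annuity due: 108 deposits of ¥4,244 at the beginning of each month.
Periodic rate r = 0.0575/12 per month; n is counted in months.
FV = PMT × [((1+r)^n − 1)/r] × (1+r) = 4,244 × [(1+r)^108 − 1] / r × (1+r) = ¥601,387

¥601,387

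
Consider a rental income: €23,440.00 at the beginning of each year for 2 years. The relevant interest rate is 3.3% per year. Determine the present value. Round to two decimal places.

€46,131.19

This is an annuity due: 2 payments of €23,440.00 at the beginning of each year.
Periodic rate r = 0.033 per year.
PV = PMT × [(1 − (1+r)^−n)/r] × (1+r) = 23,440 × [1 − (1+r)^−2] / r × (1+r) = €46,131.19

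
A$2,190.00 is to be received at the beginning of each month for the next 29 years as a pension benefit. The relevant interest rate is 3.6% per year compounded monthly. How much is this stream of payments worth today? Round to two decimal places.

A$474,023.97

This is an annuity due: 348 payments of A$2,190.00 at the beginning of each month.
Periodic rate r = 0.036/12 per month; n is counted in months.
PV = PMT × [(1 − (1+r)^−n)/r] × (1+r) = 2,190 × [1 − (1+r)^−348] / r × (1+r) = A$474,023.97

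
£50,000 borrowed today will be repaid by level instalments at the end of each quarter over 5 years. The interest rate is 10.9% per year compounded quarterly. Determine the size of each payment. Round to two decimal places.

Level ordinary annuity; solve PV = PMT × [(1 − (1+r)^−n)/r] for PMT.
Periodic rate r = 0.109/4 per quarter; n is counted in quarters.
With n = 20: PMT = 50,000 / ([(1 − (1+r)^−n)/r]) = £3,275.92

£3,275.92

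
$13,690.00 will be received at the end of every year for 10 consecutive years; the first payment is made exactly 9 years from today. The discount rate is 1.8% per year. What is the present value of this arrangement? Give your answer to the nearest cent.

Ordinary annuity of 10 payments, first payment at period 9.
Periodic rate r = 0.018 per year.
The ordinary-annuity PV formula values the stream one period before the first payment (period 8); discount that back 8 periods:
PV₀ = 13,690 × [1 − (1+r)^−10] / r × (1+r)^−8 = $107,740.37

$107,740.37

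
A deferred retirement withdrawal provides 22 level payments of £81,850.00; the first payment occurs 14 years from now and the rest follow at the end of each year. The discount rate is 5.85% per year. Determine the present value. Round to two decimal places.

Ordinary annuity of 22 payments, first payment at period 14.
Periodic rate r = 0.0585 per year.
The ordinary-annuity PV formula values the stream one period before the first payment (period 13); discount that back 13 periods:
PV₀ = 81,850 × [1 − (1+r)^−22] / r × (1+r)^−13 = £476,875.99

£476,875.99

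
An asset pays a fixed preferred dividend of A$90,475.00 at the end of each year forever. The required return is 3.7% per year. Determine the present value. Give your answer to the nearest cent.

Periodic rate r = 0.037 per year.
Level perpetuity: PV = PMT / r = 90,475 / (0.037) = A$2,445,270.27.

A$2,445,270.27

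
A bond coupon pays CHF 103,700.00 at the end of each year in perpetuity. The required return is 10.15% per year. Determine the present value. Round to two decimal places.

Periodic rate r = 0.1015 per year.
Level perpetuity: PV = PMT / r = 103,700 / (0.1015) = CHF 1,021,674.88.

CHF 1,021,674.88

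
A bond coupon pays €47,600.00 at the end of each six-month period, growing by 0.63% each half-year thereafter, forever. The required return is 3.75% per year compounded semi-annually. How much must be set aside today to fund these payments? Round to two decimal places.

€3,823,293.17

Periodic rate r = 0.0375/2 per half-year.
Growing perpetuity (Gordon): PV = PMT₁ / (r − g) = 47,600 / (r − 0.0063) = €3,823,293.17.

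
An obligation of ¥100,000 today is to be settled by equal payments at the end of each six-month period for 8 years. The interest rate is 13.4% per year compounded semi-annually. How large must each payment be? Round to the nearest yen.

Level ordinary annuity; solve PV = PMT × [(1 − (1+r)^−n)/r] for PMT.
Periodic rate r = 0.134/2 per half-year; n is counted in half-years.
With n = 16: PMT = 100,000 / ([(1 − (1+r)^−n)/r]) = ¥10,376

¥10,376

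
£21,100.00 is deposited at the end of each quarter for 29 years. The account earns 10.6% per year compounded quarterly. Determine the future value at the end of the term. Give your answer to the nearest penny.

This is an ordinary annuity: 116 deposits of £21,100.00 at the end of each quarter.
Periodic rate r = 0.106/4 per quarter; n is counted in quarters.
FV = PMT × [((1+r)^n − 1)/r] = 21,100 × [(1+r)^116 − 1] / r = £15,749,095.11

£15,749,095.11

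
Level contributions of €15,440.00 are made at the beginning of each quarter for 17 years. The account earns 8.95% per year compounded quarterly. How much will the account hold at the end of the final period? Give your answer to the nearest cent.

€2,471,301.51

This is an annuity due: 68 deposits of €15,440.00 at the beginning of each quarter.
Periodic rate r = 0.0895/4 per quarter; n is counted in quarters.
FV = PMT × [((1+r)^n − 1)/r] × (1+r) = 15,440 × [(1+r)^68 − 1] / r × (1+r) = €2,471,301.51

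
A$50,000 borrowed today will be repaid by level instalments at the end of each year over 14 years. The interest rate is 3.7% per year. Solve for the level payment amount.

Level ordinary annuity; solve PV = PMT × [(1 − (1+r)^−n)/r] for PMT.
Periodic rate r = 0.037 per year.
With n = 14: PMT = 50,000 / ([(1 − (1+r)^−n)/r]) = A$4,640.18

A$4,640.18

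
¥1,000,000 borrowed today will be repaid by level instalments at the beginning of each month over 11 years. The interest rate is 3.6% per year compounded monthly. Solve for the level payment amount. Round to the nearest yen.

¥9,158

Level annuity due; solve PV = PMT × [(1 − (1+r)^−n)/r] × (1+r) for PMT.
Periodic rate r = 0.036/12 per month; n is counted in months.
With n = 132: PMT = 1,000,000 / ([(1 − (1+r)^−n)/r] × (1+r)) = ¥9,158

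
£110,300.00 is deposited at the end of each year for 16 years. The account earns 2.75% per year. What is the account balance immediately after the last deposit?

£2,179,966.94

This is an ordinary annuity: 16 deposits of £110,300.00 at the end of each year.
Periodic rate r = 0.0275 per year.
FV = PMT × [((1+r)^n − 1)/r] = 110,300 × [(1+r)^16 − 1] / r = £2,179,966.94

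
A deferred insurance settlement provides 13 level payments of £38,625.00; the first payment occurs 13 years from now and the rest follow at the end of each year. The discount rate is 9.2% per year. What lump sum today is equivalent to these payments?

£99,512.26

Ordinary annuity of 13 payments, first payment at period 13.
Periodic rate r = 0.092 per year.
The ordinary-annuity PV formula values the stream one period before the first payment (period 12); discount that back 12 periods:
PV₀ = 38,625 × [1 − (1+r)^−13] / r × (1+r)^−12 = £99,512.26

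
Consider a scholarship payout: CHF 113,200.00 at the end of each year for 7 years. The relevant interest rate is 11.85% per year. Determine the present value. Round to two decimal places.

This is an ordinary annuity: 7 payments of CHF 113,200.00 at the end of each year.
Periodic rate r = 0.1185 per year.
PV = PMT × [(1 − (1+r)^−n)/r] = 113,200 × [1 − (1+r)^−7] / r = CHF 519,083.81

CHF 519,083.81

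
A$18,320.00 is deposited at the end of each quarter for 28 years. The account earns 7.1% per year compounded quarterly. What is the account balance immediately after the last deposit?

A$6,372,997.93

This is an ordinary annuity: 112 deposits of A$18,320.00 at the end of each quarter.
Periodic rate r = 0.071/4 per quarter; n is counted in quarters.
FV = PMT × [((1+r)^n − 1)/r] = 18,320 × [(1+r)^112 − 1] / r = A$6,372,997.93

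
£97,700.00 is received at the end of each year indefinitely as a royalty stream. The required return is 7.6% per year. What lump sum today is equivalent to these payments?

£1,285,526.32

Periodic rate r = 0.076 per year.
Level perpetuity: PV = PMT / r = 97,700 / (0.076) = £1,285,526.32.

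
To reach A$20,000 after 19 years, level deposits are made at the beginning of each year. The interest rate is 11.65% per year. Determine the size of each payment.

Level annuity due; solve FV = PMT × [((1+r)^n − 1)/r] × (1+r) for PMT.
Periodic rate r = 0.1165 per year.
With n = 19: PMT = 20,000 / ([((1+r)^n − 1)/r] × (1+r)) = A$293.29

A$293.29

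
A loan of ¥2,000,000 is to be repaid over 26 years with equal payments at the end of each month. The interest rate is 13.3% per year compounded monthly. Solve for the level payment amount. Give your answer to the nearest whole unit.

Level ordinary annuity; solve PV = PMT × [(1 − (1+r)^−n)/r] for PMT.
Periodic rate r = 0.133/12 per month; n is counted in months.
With n = 312: PMT = 2,000,000 / ([(1 − (1+r)^−n)/r]) = ¥22,902

¥22,902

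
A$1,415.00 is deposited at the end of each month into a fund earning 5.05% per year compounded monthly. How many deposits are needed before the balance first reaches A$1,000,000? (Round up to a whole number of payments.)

329 payments

Periodic rate r = 0.0505/12 per month; n is counted in months.
Ordinary annuity FV: 1,000,000 = 1,415 × [((1+r)^n − 1)/r].
(1+r)^n = 1 + 1,000,000 × r / 1,415, so n = ln(1 + 1,000,000·r/1,415) / ln(1+r) = 328.56.
Round up to a whole number of payments: n = 329.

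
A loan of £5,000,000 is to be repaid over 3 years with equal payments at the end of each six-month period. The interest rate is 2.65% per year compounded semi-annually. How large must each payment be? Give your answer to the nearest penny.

£872,403.03

Level ordinary annuity; solve PV = PMT × [(1 − (1+r)^−n)/r] for PMT.
Periodic rate r = 0.0265/2 per half-year; n is counted in half-years.
With n = 6: PMT = 5,000,000 / ([(1 − (1+r)^−n)/r]) = £872,403.03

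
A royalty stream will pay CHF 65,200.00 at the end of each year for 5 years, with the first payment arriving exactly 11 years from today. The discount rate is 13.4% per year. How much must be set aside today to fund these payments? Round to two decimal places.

Ordinary annuity of 5 payments, first payment at period 11.
Periodic rate r = 0.134 per year.
The ordinary-annuity PV formula values the stream one period before the first payment (period 10); discount that back 10 periods:
PV₀ = 65,200 × [1 − (1+r)^−5] / r × (1+r)^−10 = CHF 64,579.13

CHF 64,579.13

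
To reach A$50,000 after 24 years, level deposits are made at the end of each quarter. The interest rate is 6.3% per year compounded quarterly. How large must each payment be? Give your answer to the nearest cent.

Level ordinary annuity; solve FV = PMT × [((1+r)^n − 1)/r] for PMT.
Periodic rate r = 0.063/4 per quarter; n is counted in quarters.
With n = 96: PMT = 50,000 / ([((1+r)^n − 1)/r]) = A$226.12

A$226.12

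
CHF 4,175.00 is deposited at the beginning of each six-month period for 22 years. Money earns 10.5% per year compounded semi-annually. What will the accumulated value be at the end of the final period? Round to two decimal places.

This is an annuity due: 44 deposits of CHF 4,175.00 at the beginning of each six-month period.
Periodic rate r = 0.105/2 per half-year; n is counted in half-years.
FV = PMT × [((1+r)^n − 1)/r] × (1+r) = 4,175 × [(1+r)^44 − 1] / r × (1+r) = CHF 711,529.59

CHF 711,529.59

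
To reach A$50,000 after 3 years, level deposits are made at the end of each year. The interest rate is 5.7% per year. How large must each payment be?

A$15,751.76

Level ordinary annuity; solve FV = PMT × [((1+r)^n − 1)/r] for PMT.
Periodic rate r = 0.057 per year.
With n = 3: PMT = 50,000 / ([((1+r)^n − 1)/r]) = A$15,751.76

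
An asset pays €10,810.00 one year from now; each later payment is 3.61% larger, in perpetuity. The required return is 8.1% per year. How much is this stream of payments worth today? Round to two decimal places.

€240,757.24

Periodic rate r = 0.081 per year.
Growing perpetuity (Gordon): PV = PMT₁ / (r − g) = 10,810 / (r − 0.0361) = €240,757.24.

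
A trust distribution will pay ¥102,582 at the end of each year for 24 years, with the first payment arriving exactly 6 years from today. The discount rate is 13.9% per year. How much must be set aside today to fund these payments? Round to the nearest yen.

Ordinary annuity of 24 payments, first payment at period 6.
Periodic rate r = 0.139 per year.
The ordinary-annuity PV formula values the stream one period before the first payment (period 5); discount that back 5 periods:
PV₀ = 102,582 × [1 − (1+r)^−24] / r × (1+r)^−5 = ¥368,041

¥368,041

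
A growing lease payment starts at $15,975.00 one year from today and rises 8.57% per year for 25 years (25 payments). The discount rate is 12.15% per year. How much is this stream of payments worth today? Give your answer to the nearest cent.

Periodic rate r = 0.1215 per year.
Growing ordinary annuity: PV = PMT₁ × [1 − ((1+g)/(1+r))^n] / (r − g) = 15,975 × [1 − ((1+0.0857)/(1+r))^25] / (r − 0.0857) = $247,929.45.

$247,929.45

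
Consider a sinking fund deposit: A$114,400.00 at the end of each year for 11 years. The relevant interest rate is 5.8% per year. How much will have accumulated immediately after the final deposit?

A$1,694,835.01

This is an ordinary annuity: 11 deposits of A$114,400.00 at the end of each year.
Periodic rate r = 0.058 per year.
FV = PMT × [((1+r)^n − 1)/r] = 114,400 × [(1+r)^11 − 1] / r = A$1,694,835.01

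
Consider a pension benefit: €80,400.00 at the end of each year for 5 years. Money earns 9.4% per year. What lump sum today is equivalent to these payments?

This is an ordinary annuity: 5 payments of €80,400.00 at the end of each year.
Periodic rate r = 0.094 per year.
PV = PMT × [(1 − (1+r)^−n)/r] = 80,400 × [1 − (1+r)^−5] / r = €309,509.03

€309,509.03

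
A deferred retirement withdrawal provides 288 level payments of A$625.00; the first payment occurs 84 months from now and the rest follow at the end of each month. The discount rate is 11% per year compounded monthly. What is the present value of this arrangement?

A$29,661.35

Ordinary annuity of 288 payments, first payment at period 84.
Periodic rate r = 0.11/12 per month; n is counted in months.
The ordinary-annuity PV formula values the stream one period before the first payment (period 83); discount that back 83 periods:
PV₀ = 625 × [1 − (1+r)^−288] / r × (1+r)^−83 = A$29,661.35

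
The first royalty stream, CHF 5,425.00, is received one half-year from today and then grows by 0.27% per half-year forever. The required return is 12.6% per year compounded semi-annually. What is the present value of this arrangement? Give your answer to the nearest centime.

Periodic rate r = 0.126/2 per half-year.
Growing perpetuity (Gordon): PV = PMT₁ / (r − g) = 5,425 / (r − 0.0027) = CHF 89,966.83.

CHF 89,966.83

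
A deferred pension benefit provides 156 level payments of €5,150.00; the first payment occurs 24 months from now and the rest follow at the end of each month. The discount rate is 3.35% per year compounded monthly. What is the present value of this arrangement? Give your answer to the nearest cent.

Ordinary annuity of 156 payments, first payment at period 24.
Periodic rate r = 0.0335/12 per month; n is counted in months.
The ordinary-annuity PV formula values the stream one period before the first payment (period 23); discount that back 23 periods:
PV₀ = 5,150 × [1 − (1+r)^−156] / r × (1+r)^−23 = €610,184.36

€610,184.36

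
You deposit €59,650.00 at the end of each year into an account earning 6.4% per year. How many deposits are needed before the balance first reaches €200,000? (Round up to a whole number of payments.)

Periodic rate r = 0.064 per year.
Ordinary annuity FV: 200,000 = 59,650 × [((1+r)^n − 1)/r].
(1+r)^n = 1 + 200,000 × r / 59,650, so n = ln(1 + 200,000·r/59,650) / ln(1+r) = 3.13.
Round up to a whole number of payments: n = 4.

4 payments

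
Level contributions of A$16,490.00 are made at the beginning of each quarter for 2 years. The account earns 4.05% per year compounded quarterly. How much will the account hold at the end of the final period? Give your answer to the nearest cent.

This is an annuity due: 8 deposits of A$16,490.00 at the beginning of each quarter.
Periodic rate r = 0.0405/4 per quarter; n is counted in quarters.
FV = PMT × [((1+r)^n − 1)/r] × (1+r) = 16,490 × [(1+r)^8 − 1] / r × (1+r) = A$138,074.78

A$138,074.78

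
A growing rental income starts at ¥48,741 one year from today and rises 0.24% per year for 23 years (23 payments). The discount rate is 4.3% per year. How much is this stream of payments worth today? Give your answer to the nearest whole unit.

Periodic rate r = 0.043 per year.
Growing ordinary annuity: PV = PMT₁ × [1 − ((1+g)/(1+r))^n] / (r − g) = 48,741 × [1 − ((1+0.0024)/(1+r))^23] / (r − 0.0024) = ¥718,821.

¥718,821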